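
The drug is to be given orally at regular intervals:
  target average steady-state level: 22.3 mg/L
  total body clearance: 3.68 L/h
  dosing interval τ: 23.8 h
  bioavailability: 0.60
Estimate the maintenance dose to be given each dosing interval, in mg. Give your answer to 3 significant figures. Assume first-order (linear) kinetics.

At steady state, F × (Dose/τ) = Css × CL.
Dose = Css × CL × τ / F = 22.3 × 3.680 × 23.8 / 0.60 = 3255 mg

3260 mg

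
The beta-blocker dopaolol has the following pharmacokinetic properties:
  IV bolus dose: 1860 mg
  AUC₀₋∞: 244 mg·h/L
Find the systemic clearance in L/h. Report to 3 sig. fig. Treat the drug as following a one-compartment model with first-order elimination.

CL = Dose / AUC = 1860 / 244 = 7.623 L/h

7.62 L/h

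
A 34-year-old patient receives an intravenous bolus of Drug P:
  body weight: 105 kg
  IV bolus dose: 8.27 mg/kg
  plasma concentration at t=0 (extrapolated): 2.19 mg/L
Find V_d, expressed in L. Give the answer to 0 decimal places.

Dose = 8.27 × 105 = 868.4 mg
Vd = Dose / C₀ = 868.4 / 2.19 = 396.5 L

397 L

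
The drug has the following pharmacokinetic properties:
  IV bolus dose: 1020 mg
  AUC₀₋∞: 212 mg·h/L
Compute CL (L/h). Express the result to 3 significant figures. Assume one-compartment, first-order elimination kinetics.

CL = Dose / AUC = 1020 / 212 = 4.811 L/h

4.81 L/h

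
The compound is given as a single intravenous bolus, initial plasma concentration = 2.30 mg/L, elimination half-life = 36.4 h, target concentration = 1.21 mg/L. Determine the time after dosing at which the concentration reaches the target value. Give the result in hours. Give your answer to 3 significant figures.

k = ln2 / t½ = 0.693147 / 36.4 = 0.01904 h⁻¹
t = ln(C₀ / C) / k = ln(2.300 / 1.21) / 0.01904
  = ln(1.901) / 0.01904 = 0.6424 / 0.01904 = 33.74 h

33.7 h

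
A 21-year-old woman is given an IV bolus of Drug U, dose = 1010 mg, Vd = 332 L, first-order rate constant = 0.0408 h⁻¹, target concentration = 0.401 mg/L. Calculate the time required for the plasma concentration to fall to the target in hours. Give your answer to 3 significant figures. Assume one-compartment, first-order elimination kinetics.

C₀ = Dose / Vd = 1010 / 332 = 3.042 mg/L
t = ln(C₀ / C) / k = ln(3.042 / 0.401) / 0.04080
  = ln(7.586) / 0.04080 = 2.026 / 0.04080 = 49.66 h

49.7 h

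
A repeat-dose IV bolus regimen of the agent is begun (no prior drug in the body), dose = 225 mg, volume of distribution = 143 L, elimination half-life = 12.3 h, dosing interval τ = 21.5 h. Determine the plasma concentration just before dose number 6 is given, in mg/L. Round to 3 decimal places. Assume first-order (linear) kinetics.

0.665 mg/L

C₀ per dose = Dose / Vd = 225 / 143 = 1.573 mg/L
k = ln2 / t½ = 0.693147 / 12.3 = 0.05635 h⁻¹
Fraction remaining after one interval: r = e^(−kτ) = e^(−0.05635 × 21.5) = 0.2977
Before dose 6, 5 doses have been given (aged 1τ, 2τ, 3τ, 4τ, 5τ).
C_trough = C₀ × (r + r² + … + r^5) = C₀ × r(1−r^5)/(1−r)
        = 1.573 × 0.2977 × (1 − 0.002338) / (1 − 0.2977) = 0.6652 mg/L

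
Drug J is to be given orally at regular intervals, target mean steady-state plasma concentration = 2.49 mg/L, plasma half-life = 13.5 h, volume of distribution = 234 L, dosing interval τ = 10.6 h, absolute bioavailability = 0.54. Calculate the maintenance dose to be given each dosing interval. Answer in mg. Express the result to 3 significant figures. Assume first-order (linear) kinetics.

k = ln2 / t½ = 0.693147 / 13.5 = 0.05134 h⁻¹
CL = k × Vd = 0.05134 × 234 = 12.01 L/h
At steady state, F × (Dose/τ) = Css × CL.
Dose = Css × CL × τ / F = 2.49 × 12.01 × 10.6 / 0.54 = 587.0 mg

587 mg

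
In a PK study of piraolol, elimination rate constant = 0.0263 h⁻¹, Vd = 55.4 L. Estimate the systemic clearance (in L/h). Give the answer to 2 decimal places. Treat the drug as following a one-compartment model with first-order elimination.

1.46 L/h

CL = k × Vd = 0.0263 × 55.4 = 1.457 L/h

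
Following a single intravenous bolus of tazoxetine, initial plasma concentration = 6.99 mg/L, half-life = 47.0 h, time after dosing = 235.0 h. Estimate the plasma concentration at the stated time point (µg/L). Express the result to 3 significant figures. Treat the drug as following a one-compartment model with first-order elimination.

k = ln2 / t½ = 0.693147 / 47.0 = 0.01475 h⁻¹
t / t½ = 235.0 / 47.0 = 5 half-lives
C = C₀ × (1/2)^5 = 6.990 × 0.03125 = 0.2184 mg/L
Convert: 0.2184 mg/L × 1000 = 218.4 µg/L

218 µg/L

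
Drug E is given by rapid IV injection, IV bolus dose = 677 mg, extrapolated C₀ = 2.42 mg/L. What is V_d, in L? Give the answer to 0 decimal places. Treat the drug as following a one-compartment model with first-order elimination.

280 L

Vd = Dose / C₀ = 677.0 / 2.42 = 279.8 L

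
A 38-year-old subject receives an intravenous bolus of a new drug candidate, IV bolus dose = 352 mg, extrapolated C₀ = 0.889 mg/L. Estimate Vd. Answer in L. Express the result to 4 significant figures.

Vd = Dose / C₀ = 352.0 / 0.889 = 396.0 L

396.0 L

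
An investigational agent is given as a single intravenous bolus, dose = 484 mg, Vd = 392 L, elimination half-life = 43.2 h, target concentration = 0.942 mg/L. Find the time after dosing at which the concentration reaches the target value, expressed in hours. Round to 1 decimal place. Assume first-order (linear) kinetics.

16.9 h

C₀ = Dose / Vd = 484.0 / 392 = 1.235 mg/L
k = ln2 / t½ = 0.693147 / 43.2 = 0.01605 h⁻¹
t = ln(C₀ / C) / k = ln(1.235 / 0.942) / 0.01605
  = ln(1.311) / 0.01605 = 0.2708 / 0.01605 = 16.87 h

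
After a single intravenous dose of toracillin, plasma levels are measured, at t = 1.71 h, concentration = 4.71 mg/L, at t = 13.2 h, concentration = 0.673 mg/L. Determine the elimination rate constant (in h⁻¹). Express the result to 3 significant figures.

0.169 h⁻¹

k = ln(C₁/C₂) / (t₂ − t₁) = ln(4.71/0.673) / (13.2 − 1.71)
  = 1.946 / 11.49 = 0.1694 h⁻¹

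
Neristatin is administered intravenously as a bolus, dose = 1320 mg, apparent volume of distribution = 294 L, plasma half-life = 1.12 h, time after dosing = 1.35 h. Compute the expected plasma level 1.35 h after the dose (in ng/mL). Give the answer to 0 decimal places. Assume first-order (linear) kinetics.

C₀ = Dose / Vd = 1320 / 294 = 4.490 mg/L
k = ln2 / t½ = 0.693147 / 1.12 = 0.6189 h⁻¹
C = C₀ · e^(−k·t) = 4.490 × e^(−0.6189 × 1.35)
  = 4.490 × 0.4337 = 1.947 mg/L
Convert: 1.947 mg/L × 1000 = 1947 ng/mL

1947 ng/mL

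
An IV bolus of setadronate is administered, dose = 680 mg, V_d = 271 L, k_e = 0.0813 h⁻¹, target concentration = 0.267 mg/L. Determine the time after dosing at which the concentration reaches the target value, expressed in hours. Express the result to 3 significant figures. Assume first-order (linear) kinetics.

C₀ = Dose / Vd = 680.0 / 271 = 2.509 mg/L
t = ln(C₀ / C) / k = ln(2.509 / 0.267) / 0.08130
  = ln(9.397) / 0.08130 = 2.240 / 0.08130 = 27.55 h

27.6 h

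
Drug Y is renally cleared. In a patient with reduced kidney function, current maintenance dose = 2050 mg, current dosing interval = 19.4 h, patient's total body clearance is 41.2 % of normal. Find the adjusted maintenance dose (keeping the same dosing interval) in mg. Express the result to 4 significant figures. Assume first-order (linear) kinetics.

To keep the same average steady-state level, dosing rate must scale with clearance.
CL ratio = 41.2 / 100 = 0.4120
New dose (same interval) = 2050 × 0.4120 = 844.6 mg

844.6 mg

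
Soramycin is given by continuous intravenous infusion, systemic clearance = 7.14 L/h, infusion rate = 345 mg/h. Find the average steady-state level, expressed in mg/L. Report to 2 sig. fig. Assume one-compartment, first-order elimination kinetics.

At steady state Css = R₀ / CL = 345 / 7.140 = 48.32 mg/L

48 mg/L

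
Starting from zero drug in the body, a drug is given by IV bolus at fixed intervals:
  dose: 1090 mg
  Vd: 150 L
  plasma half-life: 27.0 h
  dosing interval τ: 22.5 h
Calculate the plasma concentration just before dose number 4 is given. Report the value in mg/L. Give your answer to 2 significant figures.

C₀ per dose = Dose / Vd = 1090 / 150 = 7.267 mg/L
k = ln2 / t½ = 0.693147 / 27.0 = 0.02567 h⁻¹
Fraction remaining after one interval: r = e^(−kτ) = e^(−0.02567 × 22.5) = 0.5613
Before dose 4, 3 doses have been given (aged 1τ, 2τ, 3τ).
C_trough = C₀ × (r + r² + … + r^3) = C₀ × r(1−r^3)/(1−r)
        = 7.267 × 0.5613 × (1 − 0.1768) / (1 − 0.5613) = 7.654 mg/L

7.7 mg/L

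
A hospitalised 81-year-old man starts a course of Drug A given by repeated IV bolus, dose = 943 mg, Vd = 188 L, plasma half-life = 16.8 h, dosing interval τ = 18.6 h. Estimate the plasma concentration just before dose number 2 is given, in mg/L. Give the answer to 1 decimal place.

C₀ per dose = Dose / Vd = 943 / 188 = 5.016 mg/L
k = ln2 / t½ = 0.693147 / 16.8 = 0.04126 h⁻¹
Fraction remaining after one interval: r = e^(−kτ) = e^(−0.04126 × 18.6) = 0.4642
Before dose 2, 1 dose has been given (aged 1τ).
C_trough = C₀ × r = 5.016 × 0.4642 = 2.328 mg/L

2.3 mg/L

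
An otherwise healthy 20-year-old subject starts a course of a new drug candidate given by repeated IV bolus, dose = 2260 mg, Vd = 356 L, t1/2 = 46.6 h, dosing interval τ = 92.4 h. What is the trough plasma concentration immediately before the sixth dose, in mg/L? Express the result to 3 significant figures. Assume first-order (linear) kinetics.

C₀ per dose = Dose / Vd = 2260 / 356 = 6.348 mg/L
k = ln2 / t½ = 0.693147 / 46.6 = 0.01487 h⁻¹
Fraction remaining after one interval: r = e^(−kτ) = e^(−0.01487 × 92.4) = 0.2531
Before dose 6, 5 doses have been given (aged 1τ, 2τ, 3τ, 4τ, 5τ).
C_trough = C₀ × (r + r² + … + r^5) = C₀ × r(1−r^5)/(1−r)
        = 6.348 × 0.2531 × (1 − 0.001039) / (1 − 0.2531) = 2.149 mg/L

2.15 mg/L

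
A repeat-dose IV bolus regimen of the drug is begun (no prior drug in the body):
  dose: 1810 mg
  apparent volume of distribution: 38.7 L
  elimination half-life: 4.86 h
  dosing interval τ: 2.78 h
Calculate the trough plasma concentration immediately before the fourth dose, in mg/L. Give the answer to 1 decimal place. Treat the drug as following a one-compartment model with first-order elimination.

66.9 mg/L

C₀ per dose = Dose / Vd = 1810 / 38.7 = 46.77 mg/L
k = ln2 / t½ = 0.693147 / 4.86 = 0.1426 h⁻¹
Fraction remaining after one interval: r = e^(−kτ) = e^(−0.1426 × 2.78) = 0.6727
Before dose 4, 3 doses have been given (aged 1τ, 2τ, 3τ).
C_trough = C₀ × (r + r² + … + r^3) = C₀ × r(1−r^3)/(1−r)
        = 46.77 × 0.6727 × (1 − 0.3044) / (1 − 0.6727) = 66.87 mg/L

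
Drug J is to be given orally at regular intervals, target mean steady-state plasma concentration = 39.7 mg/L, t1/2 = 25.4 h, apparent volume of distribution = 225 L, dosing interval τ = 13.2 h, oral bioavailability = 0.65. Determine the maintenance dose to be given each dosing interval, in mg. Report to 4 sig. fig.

4950 mg

k = ln2 / t½ = 0.693147 / 25.4 = 0.02729 h⁻¹
CL = k × Vd = 0.02729 × 225 = 6.140 L/h
At steady state, F × (Dose/τ) = Css × CL.
Dose = Css × CL × τ / F = 39.7 × 6.140 × 13.2 / 0.65 = 4950 mg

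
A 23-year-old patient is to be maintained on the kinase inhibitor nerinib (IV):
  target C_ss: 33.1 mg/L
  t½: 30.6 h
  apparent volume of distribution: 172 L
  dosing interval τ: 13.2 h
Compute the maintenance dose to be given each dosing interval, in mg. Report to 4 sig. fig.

1702 mg

k = ln2 / t½ = 0.693147 / 30.6 = 0.02265 h⁻¹
CL = k × Vd = 0.02265 × 172 = 3.896 L/h
At steady state, Dose/τ = Css × CL.
Dose = Css × CL × τ = 33.1 × 3.896 × 13.2 = 1702 mg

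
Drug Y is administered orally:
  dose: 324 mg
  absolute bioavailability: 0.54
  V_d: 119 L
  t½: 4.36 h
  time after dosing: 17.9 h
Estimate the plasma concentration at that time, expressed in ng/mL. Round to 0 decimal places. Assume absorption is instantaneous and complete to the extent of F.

Amount reaching circulation = F × Dose = 0.54 × 324.0 = 175.0 mg
C₀ = F·Dose / Vd = 175.0 / 119 = 1.471 mg/L
k = ln2 / t½ = 0.693147 / 4.36 = 0.1590 h⁻¹
C = C₀ · e^(−k·t) = 1.471 × e^(−0.1590 × 17.9)
  = 1.471 × 0.05807 = 0.08542 mg/L
Convert: 0.08542 mg/L × 1000 = 85.42 ng/mL

85 ng/mL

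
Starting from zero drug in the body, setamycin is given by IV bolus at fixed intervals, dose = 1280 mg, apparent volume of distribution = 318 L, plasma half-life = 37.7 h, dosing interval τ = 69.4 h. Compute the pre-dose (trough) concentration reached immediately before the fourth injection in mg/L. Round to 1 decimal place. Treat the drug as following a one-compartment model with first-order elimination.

C₀ per dose = Dose / Vd = 1280 / 318 = 4.025 mg/L
k = ln2 / t½ = 0.693147 / 37.7 = 0.01839 h⁻¹
Fraction remaining after one interval: r = e^(−kτ) = e^(−0.01839 × 69.4) = 0.2791
Before dose 4, 3 doses have been given (aged 1τ, 2τ, 3τ).
C_trough = C₀ × (r + r² + … + r^3) = C₀ × r(1−r^3)/(1−r)
        = 4.025 × 0.2791 × (1 − 0.02174) / (1 − 0.2791) = 1.524 mg/L

1.5 mg/L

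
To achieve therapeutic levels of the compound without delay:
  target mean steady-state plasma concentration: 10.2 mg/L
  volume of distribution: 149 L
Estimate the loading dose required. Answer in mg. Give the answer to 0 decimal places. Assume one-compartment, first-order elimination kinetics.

1520 mg

LD = Css × Vd = 10.2 × 149 = 1520 mg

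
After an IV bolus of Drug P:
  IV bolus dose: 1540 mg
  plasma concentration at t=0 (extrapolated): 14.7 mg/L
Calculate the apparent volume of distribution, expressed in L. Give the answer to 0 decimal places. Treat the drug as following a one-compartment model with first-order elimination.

105 L

Vd = Dose / C₀ = 1540 / 14.7 = 104.8 L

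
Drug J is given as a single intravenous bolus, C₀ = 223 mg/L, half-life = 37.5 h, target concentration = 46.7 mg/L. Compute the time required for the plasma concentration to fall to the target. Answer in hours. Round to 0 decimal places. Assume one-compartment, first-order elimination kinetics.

85 h

k = ln2 / t½ = 0.693147 / 37.5 = 0.01848 h⁻¹
t = ln(C₀ / C) / k = ln(223.0 / 46.7) / 0.01848
  = ln(4.775) / 0.01848 = 1.563 / 0.01848 = 84.58 h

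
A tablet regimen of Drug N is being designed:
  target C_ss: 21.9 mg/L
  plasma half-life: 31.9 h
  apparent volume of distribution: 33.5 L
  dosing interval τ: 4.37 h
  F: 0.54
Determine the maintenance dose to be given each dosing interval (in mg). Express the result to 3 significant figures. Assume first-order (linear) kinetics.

129 mg

k = ln2 / t½ = 0.693147 / 31.9 = 0.02173 h⁻¹
CL = k × Vd = 0.02173 × 33.5 = 0.7280 L/h
At steady state, F × (Dose/τ) = Css × CL.
Dose = Css × CL × τ / F = 21.9 × 0.7280 × 4.37 / 0.54 = 129.0 mg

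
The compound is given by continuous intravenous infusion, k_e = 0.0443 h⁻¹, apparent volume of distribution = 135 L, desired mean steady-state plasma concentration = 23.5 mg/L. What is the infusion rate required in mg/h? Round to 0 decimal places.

CL = k × Vd = 0.04430 × 135 = 5.981 L/h
At steady state, infusion rate R₀ = Css × CL = 23.5 × 5.981 = 140.6 mg/h

141 mg/h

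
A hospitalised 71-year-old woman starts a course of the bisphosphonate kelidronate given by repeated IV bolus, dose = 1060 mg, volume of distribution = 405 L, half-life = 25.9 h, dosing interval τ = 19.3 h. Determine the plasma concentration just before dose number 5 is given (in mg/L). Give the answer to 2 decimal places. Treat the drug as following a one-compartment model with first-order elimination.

C₀ per dose = Dose / Vd = 1060 / 405 = 2.617 mg/L
k = ln2 / t½ = 0.693147 / 25.9 = 0.02676 h⁻¹
Fraction remaining after one interval: r = e^(−kτ) = e^(−0.02676 × 19.3) = 0.5966
Before dose 5, 4 doses have been given (aged 1τ, 2τ, 3τ, 4τ).
C_trough = C₀ × (r + r² + … + r^4) = C₀ × r(1−r^4)/(1−r)
        = 2.617 × 0.5966 × (1 − 0.1267) / (1 − 0.5966) = 3.380 mg/L

3.38 mg/L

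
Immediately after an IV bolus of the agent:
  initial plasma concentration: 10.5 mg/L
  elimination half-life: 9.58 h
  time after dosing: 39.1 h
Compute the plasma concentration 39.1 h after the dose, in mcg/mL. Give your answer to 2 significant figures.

0.62 mcg/mL

k = ln2 / t½ = 0.693147 / 9.58 = 0.07235 h⁻¹
C = C₀ · e^(−k·t) = 10.50 × e^(−0.07235 × 39.1)
  = 10.50 × 0.05908 = 0.6203 mg/L
(0.6203 mg/L = 0.6203 mcg/mL)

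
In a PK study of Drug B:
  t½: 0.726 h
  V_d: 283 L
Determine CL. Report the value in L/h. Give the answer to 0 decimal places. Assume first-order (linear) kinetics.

k = ln2 / t½ = 0.693147 / 0.726 = 0.9547 h⁻¹
CL = k × Vd = 0.9547 × 283 = 270.2 L/h

270 L/h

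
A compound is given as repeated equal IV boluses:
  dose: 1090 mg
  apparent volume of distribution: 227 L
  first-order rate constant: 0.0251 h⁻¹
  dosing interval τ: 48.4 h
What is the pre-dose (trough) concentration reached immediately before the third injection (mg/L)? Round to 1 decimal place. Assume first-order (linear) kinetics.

1.8 mg/L

C₀ per dose = Dose / Vd = 1090 / 227 = 4.802 mg/L
Fraction remaining after one interval: r = e^(−kτ) = e^(−0.02510 × 48.4) = 0.2968
Before dose 3, 2 doses have been given (aged 1τ, 2τ).
C_trough = C₀ × (r + r²) = 4.802 × (0.2968 + 0.08809) = 1.848 mg/L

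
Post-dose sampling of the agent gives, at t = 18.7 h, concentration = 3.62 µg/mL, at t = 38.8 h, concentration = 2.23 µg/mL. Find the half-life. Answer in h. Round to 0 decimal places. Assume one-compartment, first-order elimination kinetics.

k = ln(C₁/C₂) / (t₂ − t₁) = ln(3.62/2.23) / (38.8 − 18.7)
  = 0.4845 / 20.10 = 0.02410 h⁻¹
t½ = ln2 / k = 0.693147 / 0.02410 = 28.76 h

29 h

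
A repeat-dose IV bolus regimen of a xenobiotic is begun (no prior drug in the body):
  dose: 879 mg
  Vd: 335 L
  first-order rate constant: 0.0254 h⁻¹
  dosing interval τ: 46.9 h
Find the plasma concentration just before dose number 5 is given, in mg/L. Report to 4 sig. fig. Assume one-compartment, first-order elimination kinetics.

C₀ per dose = Dose / Vd = 879 / 335 = 2.624 mg/L
Fraction remaining after one interval: r = e^(−kτ) = e^(−0.02540 × 46.9) = 0.3038
Before dose 5, 4 doses have been given (aged 1τ, 2τ, 3τ, 4τ).
C_trough = C₀ × (r + r² + … + r^4) = C₀ × r(1−r^4)/(1−r)
        = 2.624 × 0.3038 × (1 − 0.008518) / (1 − 0.3038) = 1.135 mg/L

1.135 mg/L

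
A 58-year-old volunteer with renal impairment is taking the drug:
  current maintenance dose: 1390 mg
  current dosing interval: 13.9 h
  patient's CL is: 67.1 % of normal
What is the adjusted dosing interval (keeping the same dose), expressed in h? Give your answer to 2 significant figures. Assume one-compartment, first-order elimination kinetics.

To keep the same average steady-state level, dosing rate must scale with clearance.
CL ratio = 67.1 / 100 = 0.6710
New interval (same dose) = 13.9 / 0.6710 = 20.72 h

21 h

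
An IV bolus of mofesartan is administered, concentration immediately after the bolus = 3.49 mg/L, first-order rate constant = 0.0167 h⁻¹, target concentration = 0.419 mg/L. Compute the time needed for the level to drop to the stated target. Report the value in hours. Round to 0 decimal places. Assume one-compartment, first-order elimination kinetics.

t = ln(C₀ / C) / k = ln(3.490 / 0.419) / 0.01670
  = ln(8.329) / 0.01670 = 2.120 / 0.01670 = 126.9 h

127 h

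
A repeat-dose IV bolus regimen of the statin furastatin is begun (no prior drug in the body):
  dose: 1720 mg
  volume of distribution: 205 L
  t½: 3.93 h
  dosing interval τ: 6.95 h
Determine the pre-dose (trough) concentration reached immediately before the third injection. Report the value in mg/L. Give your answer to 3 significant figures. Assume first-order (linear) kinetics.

3.19 mg/L

C₀ per dose = Dose / Vd = 1720 / 205 = 8.390 mg/L
k = ln2 / t½ = 0.693147 / 3.93 = 0.1764 h⁻¹
Fraction remaining after one interval: r = e^(−kτ) = e^(−0.1764 × 6.95) = 0.2935
Before dose 3, 2 doses have been given (aged 1τ, 2τ).
C_trough = C₀ × (r + r²) = 8.390 × (0.2935 + 0.08614) = 3.185 mg/L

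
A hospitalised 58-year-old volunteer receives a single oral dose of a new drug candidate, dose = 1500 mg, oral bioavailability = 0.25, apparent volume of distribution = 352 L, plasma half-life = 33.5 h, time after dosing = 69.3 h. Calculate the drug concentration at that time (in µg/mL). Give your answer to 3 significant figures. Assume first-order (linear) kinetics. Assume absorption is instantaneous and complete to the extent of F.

0.254 µg/mL

Amount reaching circulation = F × Dose = 0.25 × 1500 = 375.0 mg
C₀ = F·Dose / Vd = 375.0 / 352 = 1.065 mg/L
k = ln2 / t½ = 0.693147 / 33.5 = 0.02069 h⁻¹
C = C₀ · e^(−k·t) = 1.065 × e^(−0.02069 × 69.3)
  = 1.065 × 0.2384 = 0.2539 mg/L
(0.2539 mg/L = 0.2539 µg/mL)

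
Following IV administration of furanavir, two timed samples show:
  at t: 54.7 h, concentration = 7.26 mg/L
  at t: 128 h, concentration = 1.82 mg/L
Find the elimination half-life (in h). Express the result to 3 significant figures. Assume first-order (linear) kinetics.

k = ln(C₁/C₂) / (t₂ − t₁) = ln(7.26/1.82) / (128 − 54.7)
  = 1.384 / 73.30 = 0.01888 h⁻¹
t½ = ln2 / k = 0.693147 / 0.01888 = 36.71 h

36.7 h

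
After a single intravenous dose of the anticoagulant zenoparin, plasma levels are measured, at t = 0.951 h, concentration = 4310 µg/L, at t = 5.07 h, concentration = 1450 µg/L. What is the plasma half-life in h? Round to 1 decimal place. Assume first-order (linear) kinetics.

k = ln(C₁/C₂) / (t₂ − t₁) = ln(4310/1450) / (5.07 − 0.951)
  = 1.089 / 4.119 = 0.2644 h⁻¹
t½ = ln2 / k = 0.693147 / 0.2644 = 2.622 h

2.6 h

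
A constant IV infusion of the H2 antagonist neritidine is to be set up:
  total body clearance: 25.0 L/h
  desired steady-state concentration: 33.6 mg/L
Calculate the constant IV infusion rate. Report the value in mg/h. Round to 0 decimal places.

840 mg/h

At steady state, infusion rate R₀ = Css × CL = 33.6 × 25.00 = 840.0 mg/h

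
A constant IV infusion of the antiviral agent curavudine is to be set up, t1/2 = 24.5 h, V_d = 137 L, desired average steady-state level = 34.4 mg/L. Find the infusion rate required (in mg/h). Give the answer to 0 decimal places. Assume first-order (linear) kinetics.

133 mg/h

k = ln2 / t½ = 0.693147 / 24.5 = 0.02829 h⁻¹
CL = k × Vd = 0.02829 × 137 = 3.876 L/h
At steady state, infusion rate R₀ = Css × CL = 34.4 × 3.876 = 133.3 mg/h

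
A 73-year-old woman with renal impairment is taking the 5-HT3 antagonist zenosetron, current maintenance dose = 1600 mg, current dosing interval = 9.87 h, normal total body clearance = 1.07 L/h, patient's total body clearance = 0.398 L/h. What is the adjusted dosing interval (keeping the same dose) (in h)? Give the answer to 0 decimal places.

To keep the same average steady-state level, dosing rate must scale with clearance.
CL ratio = 0.398 / 1.07 = 0.3720
New interval (same dose) = 9.87 / 0.3720 = 26.53 h

27 h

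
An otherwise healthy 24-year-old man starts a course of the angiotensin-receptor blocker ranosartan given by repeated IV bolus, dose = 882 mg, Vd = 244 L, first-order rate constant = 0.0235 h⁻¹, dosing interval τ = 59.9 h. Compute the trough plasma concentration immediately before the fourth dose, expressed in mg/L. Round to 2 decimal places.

C₀ per dose = Dose / Vd = 882 / 244 = 3.615 mg/L
Fraction remaining after one interval: r = e^(−kτ) = e^(−0.02350 × 59.9) = 0.2447
Before dose 4, 3 doses have been given (aged 1τ, 2τ, 3τ).
C_trough = C₀ × (r + r² + … + r^3) = C₀ × r(1−r^3)/(1−r)
        = 3.615 × 0.2447 × (1 − 0.01465) / (1 − 0.2447) = 1.154 mg/L

1.15 mg/L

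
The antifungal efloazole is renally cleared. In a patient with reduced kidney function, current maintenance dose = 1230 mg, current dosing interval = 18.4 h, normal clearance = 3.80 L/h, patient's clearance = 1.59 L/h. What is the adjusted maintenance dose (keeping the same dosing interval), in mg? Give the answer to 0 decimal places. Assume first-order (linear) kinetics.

515 mg

To keep the same average steady-state level, dosing rate must scale with clearance.
CL ratio = 1.59 / 3.80 = 0.4184
New dose (same interval) = 1230 × 0.4184 = 514.6 mg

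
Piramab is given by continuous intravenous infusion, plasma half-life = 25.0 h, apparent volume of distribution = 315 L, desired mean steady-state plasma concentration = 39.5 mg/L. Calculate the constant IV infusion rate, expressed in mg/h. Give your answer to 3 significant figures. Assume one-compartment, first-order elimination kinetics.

345 mg/h

k = ln2 / t½ = 0.693147 / 25.0 = 0.02773 h⁻¹
CL = k × Vd = 0.02773 × 315 = 8.735 L/h
At steady state, infusion rate R₀ = Css × CL = 39.5 × 8.735 = 345.0 mg/h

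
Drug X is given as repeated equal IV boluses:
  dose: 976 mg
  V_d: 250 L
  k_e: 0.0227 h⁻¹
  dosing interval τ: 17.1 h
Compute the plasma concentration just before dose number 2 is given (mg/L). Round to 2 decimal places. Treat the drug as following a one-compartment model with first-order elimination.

2.65 mg/L

C₀ per dose = Dose / Vd = 976 / 250 = 3.904 mg/L
Fraction remaining after one interval: r = e^(−kτ) = e^(−0.02270 × 17.1) = 0.6783
Before dose 2, 1 dose has been given (aged 1τ).
C_trough = C₀ × r = 3.904 × 0.6783 = 2.648 mg/L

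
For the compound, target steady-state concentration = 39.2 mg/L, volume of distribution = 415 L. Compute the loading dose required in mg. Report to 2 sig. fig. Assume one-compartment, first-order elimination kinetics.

LD = Css × Vd = 39.2 × 415 = 16270 mg

16000 mg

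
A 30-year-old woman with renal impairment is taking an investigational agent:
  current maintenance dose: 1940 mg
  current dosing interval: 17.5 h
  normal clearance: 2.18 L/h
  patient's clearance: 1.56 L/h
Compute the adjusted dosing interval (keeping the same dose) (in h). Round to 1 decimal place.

To keep the same average steady-state level, dosing rate must scale with clearance.
CL ratio = 1.56 / 2.18 = 0.7156
New interval (same dose) = 17.5 / 0.7156 = 24.46 h

24.5 h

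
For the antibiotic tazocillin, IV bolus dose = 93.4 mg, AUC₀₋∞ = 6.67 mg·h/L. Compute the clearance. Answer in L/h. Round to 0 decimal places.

14 L/h

CL = Dose / AUC = 93.4 / 6.67 = 14.00 L/h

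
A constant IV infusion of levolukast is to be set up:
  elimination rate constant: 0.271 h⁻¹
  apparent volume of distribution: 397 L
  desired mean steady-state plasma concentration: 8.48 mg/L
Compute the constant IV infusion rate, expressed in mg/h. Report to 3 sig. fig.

912 mg/h

CL = k × Vd = 0.2710 × 397 = 107.6 L/h
At steady state, infusion rate R₀ = Css × CL = 8.48 × 107.6 = 912.4 mg/h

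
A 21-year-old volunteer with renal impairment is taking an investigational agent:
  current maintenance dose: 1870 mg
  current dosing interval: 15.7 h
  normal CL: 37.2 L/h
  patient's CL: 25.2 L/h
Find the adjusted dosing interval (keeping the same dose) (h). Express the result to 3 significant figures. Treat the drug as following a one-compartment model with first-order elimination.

To keep the same average steady-state level, dosing rate must scale with clearance.
CL ratio = 25.2 / 37.2 = 0.6774
New interval (same dose) = 15.7 / 0.6774 = 23.18 h

23.2 h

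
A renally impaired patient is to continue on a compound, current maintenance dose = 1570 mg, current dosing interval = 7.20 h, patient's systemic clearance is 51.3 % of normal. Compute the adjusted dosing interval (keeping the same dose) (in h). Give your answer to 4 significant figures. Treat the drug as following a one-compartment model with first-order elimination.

To keep the same average steady-state level, dosing rate must scale with clearance.
CL ratio = 51.3 / 100 = 0.5130
New interval (same dose) = 7.20 / 0.5130 = 14.04 h

14.04 h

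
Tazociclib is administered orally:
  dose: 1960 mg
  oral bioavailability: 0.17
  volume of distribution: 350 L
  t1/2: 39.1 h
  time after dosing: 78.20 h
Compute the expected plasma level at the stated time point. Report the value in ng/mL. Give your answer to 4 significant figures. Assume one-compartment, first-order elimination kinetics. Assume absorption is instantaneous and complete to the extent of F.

238.0 ng/mL

Amount reaching circulation = F × Dose = 0.17 × 1960 = 333.2 mg
C₀ = F·Dose / Vd = 333.2 / 350 = 0.9520 mg/L
k = ln2 / t½ = 0.693147 / 39.1 = 0.01773 h⁻¹
t / t½ = 78.20 / 39.1 = 2 half-lives
C = C₀ × (1/2)^2 = 0.9520 × 0.2500 = 0.2380 mg/L
Convert: 0.2380 mg/L × 1000 = 238.0 ng/mL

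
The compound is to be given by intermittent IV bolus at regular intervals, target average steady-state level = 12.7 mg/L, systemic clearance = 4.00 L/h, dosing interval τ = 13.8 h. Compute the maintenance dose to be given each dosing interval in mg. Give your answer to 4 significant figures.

701.0 mg

At steady state, Dose/τ = Css × CL.
Dose = Css × CL × τ = 12.7 × 4.000 × 13.8 = 701.0 mg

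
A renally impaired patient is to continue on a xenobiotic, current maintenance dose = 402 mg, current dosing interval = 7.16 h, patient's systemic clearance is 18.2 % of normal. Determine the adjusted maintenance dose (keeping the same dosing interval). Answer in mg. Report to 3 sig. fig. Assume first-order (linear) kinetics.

To keep the same average steady-state level, dosing rate must scale with clearance.
CL ratio = 18.2 / 100 = 0.1820
New dose (same interval) = 402 × 0.1820 = 73.16 mg

73.2 mg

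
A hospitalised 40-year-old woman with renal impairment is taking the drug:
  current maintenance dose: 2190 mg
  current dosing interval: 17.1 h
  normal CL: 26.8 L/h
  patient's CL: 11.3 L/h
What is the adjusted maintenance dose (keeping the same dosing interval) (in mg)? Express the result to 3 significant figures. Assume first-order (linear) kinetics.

To keep the same average steady-state level, dosing rate must scale with clearance.
CL ratio = 11.3 / 26.8 = 0.4216
New dose (same interval) = 2190 × 0.4216 = 923.3 mg

923 mg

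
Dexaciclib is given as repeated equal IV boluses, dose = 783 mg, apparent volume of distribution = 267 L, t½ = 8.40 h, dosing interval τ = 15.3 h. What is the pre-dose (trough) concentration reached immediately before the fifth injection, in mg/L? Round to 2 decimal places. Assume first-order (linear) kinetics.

1.15 mg/L

C₀ per dose = Dose / Vd = 783 / 267 = 2.933 mg/L
k = ln2 / t½ = 0.693147 / 8.40 = 0.08252 h⁻¹
Fraction remaining after one interval: r = e^(−kτ) = e^(−0.08252 × 15.3) = 0.2829
Before dose 5, 4 doses have been given (aged 1τ, 2τ, 3τ, 4τ).
C_trough = C₀ × (r + r² + … + r^4) = C₀ × r(1−r^4)/(1−r)
        = 2.933 × 0.2829 × (1 − 0.006405) / (1 − 0.2829) = 1.150 mg/L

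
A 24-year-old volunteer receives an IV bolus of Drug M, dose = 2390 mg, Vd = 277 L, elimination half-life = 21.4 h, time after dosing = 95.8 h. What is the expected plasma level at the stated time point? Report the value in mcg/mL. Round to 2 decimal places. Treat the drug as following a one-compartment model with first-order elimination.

C₀ = Dose / Vd = 2390 / 277 = 8.628 mg/L
k = ln2 / t½ = 0.693147 / 21.4 = 0.03239 h⁻¹
C = C₀ · e^(−k·t) = 8.628 × e^(−0.03239 × 95.8)
  = 8.628 × 0.04492 = 0.3876 mg/L
(0.3876 mg/L = 0.3876 mcg/mL)

0.39 mcg/mL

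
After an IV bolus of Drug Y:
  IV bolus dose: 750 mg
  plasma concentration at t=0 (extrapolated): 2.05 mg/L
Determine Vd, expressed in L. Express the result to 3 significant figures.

366 L

Vd = Dose / C₀ = 750.0 / 2.05 = 365.9 L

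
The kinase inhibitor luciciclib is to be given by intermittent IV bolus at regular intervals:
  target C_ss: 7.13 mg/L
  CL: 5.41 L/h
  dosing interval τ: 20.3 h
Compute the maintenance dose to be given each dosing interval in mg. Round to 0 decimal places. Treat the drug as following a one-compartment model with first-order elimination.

At steady state, Dose/τ = Css × CL.
Dose = Css × CL × τ = 7.13 × 5.410 × 20.3 = 783.0 mg

783 mg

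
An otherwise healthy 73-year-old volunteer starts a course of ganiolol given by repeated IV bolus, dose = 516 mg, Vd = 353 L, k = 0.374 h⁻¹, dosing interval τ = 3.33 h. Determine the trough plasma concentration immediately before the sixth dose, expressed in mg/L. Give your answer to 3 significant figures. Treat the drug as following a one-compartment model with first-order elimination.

C₀ per dose = Dose / Vd = 516 / 353 = 1.462 mg/L
Fraction remaining after one interval: r = e^(−kτ) = e^(−0.3740 × 3.33) = 0.2878
Before dose 6, 5 doses have been given (aged 1τ, 2τ, 3τ, 4τ, 5τ).
C_trough = C₀ × (r + r² + … + r^5) = C₀ × r(1−r^5)/(1−r)
        = 1.462 × 0.2878 × (1 − 0.001974) / (1 − 0.2878) = 0.5896 mg/L

0.590 mg/L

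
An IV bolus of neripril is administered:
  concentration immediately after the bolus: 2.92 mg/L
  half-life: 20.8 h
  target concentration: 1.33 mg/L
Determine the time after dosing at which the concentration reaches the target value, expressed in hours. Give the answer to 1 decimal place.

23.6 h

k = ln2 / t½ = 0.693147 / 20.8 = 0.03332 h⁻¹
t = ln(C₀ / C) / k = ln(2.920 / 1.33) / 0.03332
  = ln(2.195) / 0.03332 = 0.7862 / 0.03332 = 23.60 h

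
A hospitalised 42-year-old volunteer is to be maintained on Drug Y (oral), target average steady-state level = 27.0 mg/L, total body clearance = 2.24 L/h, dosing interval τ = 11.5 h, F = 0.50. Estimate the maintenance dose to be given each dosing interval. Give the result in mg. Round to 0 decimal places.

At steady state, F × (Dose/τ) = Css × CL.
Dose = Css × CL × τ / F = 27.0 × 2.240 × 11.5 / 0.50 = 1391 mg

1391 mg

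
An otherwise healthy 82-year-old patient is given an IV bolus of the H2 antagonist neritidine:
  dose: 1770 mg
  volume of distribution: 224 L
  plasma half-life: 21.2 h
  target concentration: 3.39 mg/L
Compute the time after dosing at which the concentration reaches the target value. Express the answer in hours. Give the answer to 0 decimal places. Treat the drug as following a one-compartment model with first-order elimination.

26 h

C₀ = Dose / Vd = 1770 / 224 = 7.902 mg/L
k = ln2 / t½ = 0.693147 / 21.2 = 0.03270 h⁻¹
t = ln(C₀ / C) / k = ln(7.902 / 3.39) / 0.03270
  = ln(2.331) / 0.03270 = 0.8463 / 0.03270 = 25.88 h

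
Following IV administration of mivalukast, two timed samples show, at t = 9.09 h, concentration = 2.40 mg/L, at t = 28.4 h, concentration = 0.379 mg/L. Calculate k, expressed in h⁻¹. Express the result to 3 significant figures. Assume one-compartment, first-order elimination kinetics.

k = ln(C₁/C₂) / (t₂ − t₁) = ln(2.40/0.379) / (28.4 − 9.09)
  = 1.846 / 19.31 = 0.09560 h⁻¹

0.0956 h⁻¹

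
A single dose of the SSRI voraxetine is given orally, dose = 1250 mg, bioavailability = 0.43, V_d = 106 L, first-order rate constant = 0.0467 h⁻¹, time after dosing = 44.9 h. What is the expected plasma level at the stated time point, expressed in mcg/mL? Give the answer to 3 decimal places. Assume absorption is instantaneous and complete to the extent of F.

0.623 mcg/mL

Amount reaching circulation = F × Dose = 0.43 × 1250 = 537.5 mg
C₀ = F·Dose / Vd = 537.5 / 106 = 5.071 mg/L
C = C₀ · e^(−k·t) = 5.071 × e^(−0.04670 × 44.9)
  = 5.071 × 0.1228 = 0.6227 mg/L
(0.6227 mg/L = 0.6227 mcg/mL)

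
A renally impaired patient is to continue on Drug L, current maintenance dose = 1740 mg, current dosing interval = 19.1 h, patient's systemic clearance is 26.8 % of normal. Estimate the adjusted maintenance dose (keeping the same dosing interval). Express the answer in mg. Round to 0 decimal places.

To keep the same average steady-state level, dosing rate must scale with clearance.
CL ratio = 26.8 / 100 = 0.2680
New dose (same interval) = 1740 × 0.2680 = 466.3 mg

466 mg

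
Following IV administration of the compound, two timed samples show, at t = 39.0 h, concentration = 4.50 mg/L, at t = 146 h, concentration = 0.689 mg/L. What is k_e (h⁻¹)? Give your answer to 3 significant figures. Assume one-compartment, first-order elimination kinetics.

0.0175 h⁻¹

k = ln(C₁/C₂) / (t₂ − t₁) = ln(4.50/0.689) / (146 − 39.0)
  = 1.877 / 107.0 = 0.01754 h⁻¹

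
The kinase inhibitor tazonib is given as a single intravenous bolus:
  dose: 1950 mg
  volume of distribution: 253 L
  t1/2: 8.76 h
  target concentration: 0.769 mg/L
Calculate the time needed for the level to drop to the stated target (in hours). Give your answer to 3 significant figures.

C₀ = Dose / Vd = 1950 / 253 = 7.708 mg/L
k = ln2 / t½ = 0.693147 / 8.76 = 0.07913 h⁻¹
t = ln(C₀ / C) / k = ln(7.708 / 0.769) / 0.07913
  = ln(10.02) / 0.07913 = 2.305 / 0.07913 = 29.13 h

29.1 h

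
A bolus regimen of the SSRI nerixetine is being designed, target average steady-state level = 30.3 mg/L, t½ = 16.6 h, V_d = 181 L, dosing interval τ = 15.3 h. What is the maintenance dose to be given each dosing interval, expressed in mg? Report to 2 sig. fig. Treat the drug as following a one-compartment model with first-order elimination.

3500 mg

k = ln2 / t½ = 0.693147 / 16.6 = 0.04176 h⁻¹
CL = k × Vd = 0.04176 × 181 = 7.559 L/h
At steady state, Dose/τ = Css × CL.
Dose = Css × CL × τ = 30.3 × 7.559 × 15.3 = 3504 mg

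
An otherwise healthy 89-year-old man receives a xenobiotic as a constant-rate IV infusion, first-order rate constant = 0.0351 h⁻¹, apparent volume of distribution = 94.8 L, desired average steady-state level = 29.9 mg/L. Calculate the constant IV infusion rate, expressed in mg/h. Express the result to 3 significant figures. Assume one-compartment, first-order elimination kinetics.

99.5 mg/h

CL = k × Vd = 0.03510 × 94.8 = 3.327 L/h
At steady state, infusion rate R₀ = Css × CL = 29.9 × 3.327 = 99.48 mg/h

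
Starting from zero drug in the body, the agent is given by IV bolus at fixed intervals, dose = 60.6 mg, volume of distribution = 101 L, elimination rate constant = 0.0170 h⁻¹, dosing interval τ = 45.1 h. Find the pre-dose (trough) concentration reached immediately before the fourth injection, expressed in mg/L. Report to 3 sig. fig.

0.468 mg/L

C₀ per dose = Dose / Vd = 60.6 / 101 = 0.6000 mg/L
Fraction remaining after one interval: r = e^(−kτ) = e^(−0.01700 × 45.1) = 0.4645
Before dose 4, 3 doses have been given (aged 1τ, 2τ, 3τ).
C_trough = C₀ × (r + r² + … + r^3) = C₀ × r(1−r^3)/(1−r)
        = 0.6000 × 0.4645 × (1 − 0.1002) / (1 − 0.4645) = 0.4683 mg/L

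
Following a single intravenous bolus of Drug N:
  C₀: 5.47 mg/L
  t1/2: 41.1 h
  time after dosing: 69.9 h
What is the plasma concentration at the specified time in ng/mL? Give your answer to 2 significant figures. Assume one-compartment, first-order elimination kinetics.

k = ln2 / t½ = 0.693147 / 41.1 = 0.01686 h⁻¹
C = C₀ · e^(−k·t) = 5.470 × e^(−0.01686 × 69.9)
  = 5.470 × 0.3077 = 1.683 mg/L
Convert: 1.683 mg/L × 1000 = 1683 ng/mL

1700 ng/mL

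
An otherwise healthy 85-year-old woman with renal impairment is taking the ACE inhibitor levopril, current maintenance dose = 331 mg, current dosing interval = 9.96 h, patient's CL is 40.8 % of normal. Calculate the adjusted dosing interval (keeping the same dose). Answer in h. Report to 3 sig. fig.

24.4 h

To keep the same average steady-state level, dosing rate must scale with clearance.
CL ratio = 40.8 / 100 = 0.4080
New interval (same dose) = 9.96 / 0.4080 = 24.41 h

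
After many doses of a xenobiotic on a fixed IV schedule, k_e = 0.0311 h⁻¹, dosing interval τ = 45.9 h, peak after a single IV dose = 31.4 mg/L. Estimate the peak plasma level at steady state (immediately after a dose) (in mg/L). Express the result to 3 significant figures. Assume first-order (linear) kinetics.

41.3 mg/L

e^(−kτ) = e^(−0.03110 × 45.9) = 0.2399
Accumulation ratio R = 1 / (1 − e^(−kτ)) = 1 / (1 − 0.2399) = 1.316
Steady-state peak = C₀ × R = 31.4 × 1.316 = 41.32 mg/L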